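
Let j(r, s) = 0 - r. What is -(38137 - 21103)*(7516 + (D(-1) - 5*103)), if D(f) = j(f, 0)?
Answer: -119272068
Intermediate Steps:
j(r, s) = -r
D(f) = -f
-(38137 - 21103)*(7516 + (D(-1) - 5*103)) = -(38137 - 21103)*(7516 + (-1*(-1) - 5*103)) = -17034*(7516 + (1 - 515)) = -17034*(7516 - 514) = -17034*7002 = -1*119272068 = -119272068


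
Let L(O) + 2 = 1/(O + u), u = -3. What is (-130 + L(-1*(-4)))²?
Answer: 17161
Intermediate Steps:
L(O) = -2 + 1/(-3 + O) (L(O) = -2 + 1/(O - 3) = -2 + 1/(-3 + O))
(-130 + L(-1*(-4)))² = (-130 + (7 - (-2)*(-4))/(-3 - 1*(-4)))² = (-130 + (7 - 2*4)/(-3 + 4))² = (-130 + (7 - 8)/1)² = (-130 + 1*(-1))² = (-130 - 1)² = (-131)² = 17161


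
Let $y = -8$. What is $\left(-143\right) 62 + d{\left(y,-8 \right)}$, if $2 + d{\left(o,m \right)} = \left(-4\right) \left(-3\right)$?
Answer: $-8856$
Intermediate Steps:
$d{\left(o,m \right)} = 10$ ($d{\left(o,m \right)} = -2 - -12 = -2 + 12 = 10$)
$\left(-143\right) 62 + d{\left(y,-8 \right)} = \left(-143\right) 62 + 10 = -8866 + 10 = -8856$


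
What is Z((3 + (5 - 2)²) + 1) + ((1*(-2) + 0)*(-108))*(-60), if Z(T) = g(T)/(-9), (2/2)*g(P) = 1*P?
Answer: -116653/9 ≈ -12961.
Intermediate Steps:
g(P) = P (g(P) = 1*P = P)
Z(T) = -T/9 (Z(T) = T/(-9) = T*(-⅑) = -T/9)
Z((3 + (5 - 2)²) + 1) + ((1*(-2) + 0)*(-108))*(-60) = -((3 + (5 - 2)²) + 1)/9 + ((1*(-2) + 0)*(-108))*(-60) = -((3 + 3²) + 1)/9 + ((-2 + 0)*(-108))*(-60) = -((3 + 9) + 1)/9 - 2*(-108)*(-60) = -(12 + 1)/9 + 216*(-60) = -⅑*13 - 12960 = -13/9 - 12960 = -116653/9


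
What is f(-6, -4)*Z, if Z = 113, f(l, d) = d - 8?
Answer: -1356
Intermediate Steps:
f(l, d) = -8 + d
f(-6, -4)*Z = (-8 - 4)*113 = -12*113 = -1356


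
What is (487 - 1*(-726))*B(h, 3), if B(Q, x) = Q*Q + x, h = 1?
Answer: 4852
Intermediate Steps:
B(Q, x) = x + Q² (B(Q, x) = Q² + x = x + Q²)
(487 - 1*(-726))*B(h, 3) = (487 - 1*(-726))*(3 + 1²) = (487 + 726)*(3 + 1) = 1213*4 = 4852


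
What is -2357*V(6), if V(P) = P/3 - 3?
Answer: 2357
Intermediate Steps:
V(P) = -3 + P/3 (V(P) = P*(1/3) - 3 = P/3 - 3 = -3 + P/3)
-2357*V(6) = -2357*(-3 + (1/3)*6) = -2357*(-3 + 2) = -2357*(-1) = 2357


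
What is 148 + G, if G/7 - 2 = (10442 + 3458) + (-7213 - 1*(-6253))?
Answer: 90742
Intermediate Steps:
G = 90594 (G = 14 + 7*((10442 + 3458) + (-7213 - 1*(-6253))) = 14 + 7*(13900 + (-7213 + 6253)) = 14 + 7*(13900 - 960) = 14 + 7*12940 = 14 + 90580 = 90594)
148 + G = 148 + 90594 = 90742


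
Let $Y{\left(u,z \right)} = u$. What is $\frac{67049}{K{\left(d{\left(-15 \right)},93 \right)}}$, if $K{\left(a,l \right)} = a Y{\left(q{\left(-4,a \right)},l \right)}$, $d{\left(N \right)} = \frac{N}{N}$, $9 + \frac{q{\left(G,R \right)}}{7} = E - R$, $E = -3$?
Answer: $- \frac{67049}{91} \approx -736.8$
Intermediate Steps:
$q{\left(G,R \right)} = -84 - 7 R$ ($q{\left(G,R \right)} = -63 + 7 \left(-3 - R\right) = -63 - \left(21 + 7 R\right) = -84 - 7 R$)
$d{\left(N \right)} = 1$
$K{\left(a,l \right)} = a \left(-84 - 7 a\right)$
$\frac{67049}{K{\left(d{\left(-15 \right)},93 \right)}} = \frac{67049}{\left(-7\right) 1 \left(12 + 1\right)} = \frac{67049}{\left(-7\right) 1 \cdot 13} = \frac{67049}{-91} = 67049 \left(- \frac{1}{91}\right) = - \frac{67049}{91}$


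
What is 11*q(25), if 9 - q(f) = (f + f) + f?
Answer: -726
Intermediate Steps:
q(f) = 9 - 3*f (q(f) = 9 - ((f + f) + f) = 9 - (2*f + f) = 9 - 3*f)
11*q(25) = 11*(9 - 3*25) = 11*(9 - 75) = 11*(-66) = -726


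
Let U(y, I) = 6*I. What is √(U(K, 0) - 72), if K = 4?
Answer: 6*I*√2 ≈ 8.4853*I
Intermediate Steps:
√(U(K, 0) - 72) = √(6*0 - 72) = √(0 - 72) = √(-72) = 6*I*√2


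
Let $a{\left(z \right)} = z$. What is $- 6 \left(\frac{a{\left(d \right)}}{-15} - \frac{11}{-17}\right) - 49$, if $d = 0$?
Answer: $- \frac{899}{17} \approx -52.882$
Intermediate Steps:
$- 6 \left(\frac{a{\left(d \right)}}{-15} - \frac{11}{-17}\right) - 49 = - 6 \left(\frac{0}{-15} - \frac{11}{-17}\right) - 49 = - 6 \left(0 \left(- \frac{1}{15}\right) - - \frac{11}{17}\right) - 49 = - 6 \left(0 + \frac{11}{17}\right) - 49 = \left(-6\right) \frac{11}{17} - 49 = - \frac{66}{17} - 49 = - \frac{899}{17}$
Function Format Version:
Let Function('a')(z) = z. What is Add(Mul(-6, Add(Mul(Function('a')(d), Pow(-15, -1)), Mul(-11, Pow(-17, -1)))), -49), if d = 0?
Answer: Rational(-899, 17) ≈ -52.882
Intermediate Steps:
Add(Mul(-6, Add(Mul(Function('a')(d), Pow(-15, -1)), Mul(-11, Pow(-17, -1)))), -49) = Add(Mul(-6, Add(Mul(0, Pow(-15, -1)), Mul(-11, Pow(-17, -1)))), -49) = Add(Mul(-6, Add(Mul(0, Rational(-1, 15)), Mul(-11, Rational(-1, 17)))), -49) = Add(Mul(-6, Add(0, Rational(11, 17))), -49) = Add(Mul(-6, Rational(11, 17)), -49) = Add(Rational(-66, 17), -49) = Rational(-899, 17)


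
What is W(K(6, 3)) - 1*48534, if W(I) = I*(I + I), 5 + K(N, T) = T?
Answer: -48526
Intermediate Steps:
K(N, T) = -5 + T
W(I) = 2*I**2 (W(I) = I*(2*I) = 2*I**2)
W(K(6, 3)) - 1*48534 = 2*(-5 + 3)**2 - 1*48534 = 2*(-2)**2 - 48534 = 2*4 - 48534 = 8 - 48534 = -48526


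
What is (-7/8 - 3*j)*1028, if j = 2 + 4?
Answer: -38807/2 ≈ -19404.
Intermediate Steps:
j = 6
(-7/8 - 3*j)*1028 = (-7/8 - 3*6)*1028 = (-7*1/8 - 18)*1028 = (-7/8 - 18)*1028 = -151/8*1028 = -38807/2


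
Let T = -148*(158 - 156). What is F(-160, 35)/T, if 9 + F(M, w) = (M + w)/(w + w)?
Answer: 151/4144 ≈ 0.036438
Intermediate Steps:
T = -296 (T = -148*2 = -296)
F(M, w) = -9 + (M + w)/(2*w) (F(M, w) = -9 + (M + w)/(w + w) = -9 + (M + w)/((2*w)) = -9 + (M + w)*(1/(2*w)) = -9 + (M + w)/(2*w))
F(-160, 35)/T = ((½)*(-160 - 17*35)/35)/(-296) = ((½)*(1/35)*(-160 - 595))*(-1/296) = ((½)*(1/35)*(-755))*(-1/296) = -151/14*(-1/296) = 151/4144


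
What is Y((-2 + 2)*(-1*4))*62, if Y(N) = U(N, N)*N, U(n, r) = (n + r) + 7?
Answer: 0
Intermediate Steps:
U(n, r) = 7 + n + r
Y(N) = N*(7 + 2*N) (Y(N) = (7 + N + N)*N = (7 + 2*N)*N = N*(7 + 2*N))
Y((-2 + 2)*(-1*4))*62 = (((-2 + 2)*(-1*4))*(7 + 2*((-2 + 2)*(-1*4))))*62 = ((0*(-4))*(7 + 2*(0*(-4))))*62 = (0*(7 + 2*0))*62 = (0*(7 + 0))*62 = (0*7)*62 = 0*62 = 0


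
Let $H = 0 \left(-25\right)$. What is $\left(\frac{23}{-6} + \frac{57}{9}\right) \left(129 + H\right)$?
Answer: $\frac{645}{2} \approx 322.5$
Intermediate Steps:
$H = 0$
$\left(\frac{23}{-6} + \frac{57}{9}\right) \left(129 + H\right) = \left(\frac{23}{-6} + \frac{57}{9}\right) \left(129 + 0\right) = \left(23 \left(- \frac{1}{6}\right) + 57 \cdot \frac{1}{9}\right) 129 = \left(- \frac{23}{6} + \frac{19}{3}\right) 129 = \frac{5}{2} \cdot 129 = \frac{645}{2}$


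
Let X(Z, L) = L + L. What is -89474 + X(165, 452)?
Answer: -88570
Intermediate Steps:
X(Z, L) = 2*L
-89474 + X(165, 452) = -89474 + 2*452 = -89474 + 904 = -88570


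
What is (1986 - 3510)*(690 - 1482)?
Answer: 1207008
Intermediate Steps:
(1986 - 3510)*(690 - 1482) = -1524*(-792) = 1207008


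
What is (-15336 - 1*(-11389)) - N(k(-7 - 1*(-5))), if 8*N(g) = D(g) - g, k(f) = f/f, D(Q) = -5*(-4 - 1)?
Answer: -3950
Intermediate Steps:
D(Q) = 25 (D(Q) = -5*(-5) = 25)
k(f) = 1
N(g) = 25/8 - g/8 (N(g) = (25 - g)/8 = 25/8 - g/8)
(-15336 - 1*(-11389)) - N(k(-7 - 1*(-5))) = (-15336 - 1*(-11389)) - (25/8 - ⅛*1) = (-15336 + 11389) - (25/8 - ⅛) = -3947 - 1*3 = -3947 - 3 = -3950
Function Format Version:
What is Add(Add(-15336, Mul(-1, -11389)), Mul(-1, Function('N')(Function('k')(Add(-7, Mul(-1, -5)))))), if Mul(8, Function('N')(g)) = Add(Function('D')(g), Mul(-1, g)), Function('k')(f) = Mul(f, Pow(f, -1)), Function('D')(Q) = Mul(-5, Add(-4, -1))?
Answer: -3950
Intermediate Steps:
Function('D')(Q) = 25 (Function('D')(Q) = Mul(-5, -5) = 25)
Function('k')(f) = 1
Function('N')(g) = Add(Rational(25, 8), Mul(Rational(-1, 8), g)) (Function('N')(g) = Mul(Rational(1, 8), Add(25, Mul(-1, g))) = Add(Rational(25, 8), Mul(Rational(-1, 8), g)))
Add(Add(-15336, Mul(-1, -11389)), Mul(-1, Function('N')(Function('k')(Add(-7, Mul(-1, -5)))))) = Add(Add(-15336, Mul(-1, -11389)), Mul(-1, Add(Rational(25, 8), Mul(Rational(-1, 8), 1)))) = Add(Add(-15336, 11389), Mul(-1, Add(Rational(25, 8), Rational(-1, 8)))) = Add(-3947, Mul(-1, 3)) = Add(-3947, -3) = -3950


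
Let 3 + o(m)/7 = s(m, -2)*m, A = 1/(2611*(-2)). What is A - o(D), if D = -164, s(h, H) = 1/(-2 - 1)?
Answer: -5665873/15666 ≈ -361.67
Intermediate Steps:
s(h, H) = -⅓ (s(h, H) = 1/(-3) = -⅓)
A = -1/5222 (A = 1/(-5222) = -1/5222 ≈ -0.00019150)
o(m) = -21 - 7*m/3 (o(m) = -21 + 7*(-m/3) = -21 - 7*m/3)
A - o(D) = -1/5222 - (-21 - 7/3*(-164)) = -1/5222 - (-21 + 1148/3) = -1/5222 - 1*1085/3 = -1/5222 - 1085/3 = -5665873/15666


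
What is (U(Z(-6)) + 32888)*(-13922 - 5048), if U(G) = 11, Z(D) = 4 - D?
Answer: -624094030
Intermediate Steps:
(U(Z(-6)) + 32888)*(-13922 - 5048) = (11 + 32888)*(-13922 - 5048) = 32899*(-18970) = -624094030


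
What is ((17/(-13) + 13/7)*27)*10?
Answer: 13500/91 ≈ 148.35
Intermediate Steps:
((17/(-13) + 13/7)*27)*10 = ((17*(-1/13) + 13*(⅐))*27)*10 = ((-17/13 + 13/7)*27)*10 = ((50/91)*27)*10 = (1350/91)*10 = 13500/91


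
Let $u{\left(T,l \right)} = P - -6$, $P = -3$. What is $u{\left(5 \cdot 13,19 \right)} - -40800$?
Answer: $40803$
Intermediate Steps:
$u{\left(T,l \right)} = 3$ ($u{\left(T,l \right)} = -3 - -6 = -3 + 6 = 3$)
$u{\left(5 \cdot 13,19 \right)} - -40800 = 3 - -40800 = 3 + 40800 = 40803$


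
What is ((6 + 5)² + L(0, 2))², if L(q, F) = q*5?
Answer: 14641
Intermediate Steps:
L(q, F) = 5*q
((6 + 5)² + L(0, 2))² = ((6 + 5)² + 5*0)² = (11² + 0)² = (121 + 0)² = 121² = 14641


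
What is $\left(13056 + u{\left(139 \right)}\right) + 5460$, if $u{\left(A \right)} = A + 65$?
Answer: $18720$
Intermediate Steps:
$u{\left(A \right)} = 65 + A$
$\left(13056 + u{\left(139 \right)}\right) + 5460 = \left(13056 + \left(65 + 139\right)\right) + 5460 = \left(13056 + 204\right) + 5460 = 13260 + 5460 = 18720$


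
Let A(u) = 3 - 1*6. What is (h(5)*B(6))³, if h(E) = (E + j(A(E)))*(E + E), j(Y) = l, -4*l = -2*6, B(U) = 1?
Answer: 512000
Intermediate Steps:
A(u) = -3 (A(u) = 3 - 6 = -3)
l = 3 (l = -(-1)*6/2 = -¼*(-12) = 3)
j(Y) = 3
h(E) = 2*E*(3 + E) (h(E) = (E + 3)*(E + E) = (3 + E)*(2*E) = 2*E*(3 + E))
(h(5)*B(6))³ = ((2*5*(3 + 5))*1)³ = ((2*5*8)*1)³ = (80*1)³ = 80³ = 512000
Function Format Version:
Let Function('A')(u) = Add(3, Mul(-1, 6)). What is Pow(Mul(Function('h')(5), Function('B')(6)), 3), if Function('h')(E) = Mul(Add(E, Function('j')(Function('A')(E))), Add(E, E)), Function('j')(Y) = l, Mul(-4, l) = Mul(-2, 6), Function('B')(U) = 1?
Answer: 512000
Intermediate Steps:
Function('A')(u) = -3 (Function('A')(u) = Add(3, -6) = -3)
l = 3 (l = Mul(Rational(-1, 4), Mul(-2, 6)) = Mul(Rational(-1, 4), -12) = 3)
Function('j')(Y) = 3
Function('h')(E) = Mul(2, E, Add(3, E)) (Function('h')(E) = Mul(Add(E, 3), Add(E, E)) = Mul(Add(3, E), Mul(2, E)) = Mul(2, E, Add(3, E)))
Pow(Mul(Function('h')(5), Function('B')(6)), 3) = Pow(Mul(Mul(2, 5, Add(3, 5)), 1), 3) = Pow(Mul(Mul(2, 5, 8), 1), 3) = Pow(Mul(80, 1), 3) = Pow(80, 3) = 512000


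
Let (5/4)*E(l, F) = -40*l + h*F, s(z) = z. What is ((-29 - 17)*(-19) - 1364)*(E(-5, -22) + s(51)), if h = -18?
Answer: -258622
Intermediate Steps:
E(l, F) = -32*l - 72*F/5 (E(l, F) = 4*(-40*l - 18*F)/5 = -32*l - 72*F/5)
((-29 - 17)*(-19) - 1364)*(E(-5, -22) + s(51)) = ((-29 - 17)*(-19) - 1364)*((-32*(-5) - 72/5*(-22)) + 51) = (-46*(-19) - 1364)*((160 + 1584/5) + 51) = (874 - 1364)*(2384/5 + 51) = -490*2639/5 = -258622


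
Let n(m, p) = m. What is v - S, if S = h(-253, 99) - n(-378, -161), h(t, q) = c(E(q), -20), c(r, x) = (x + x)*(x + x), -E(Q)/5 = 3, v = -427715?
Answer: -429693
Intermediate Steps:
E(Q) = -15 (E(Q) = -5*3 = -15)
c(r, x) = 4*x² (c(r, x) = (2*x)*(2*x) = 4*x²)
h(t, q) = 1600 (h(t, q) = 4*(-20)² = 4*400 = 1600)
S = 1978 (S = 1600 - 1*(-378) = 1600 + 378 = 1978)
v - S = -427715 - 1*1978 = -427715 - 1978 = -429693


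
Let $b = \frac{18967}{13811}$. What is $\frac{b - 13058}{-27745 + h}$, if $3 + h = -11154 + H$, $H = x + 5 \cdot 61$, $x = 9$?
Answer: $\frac{180325071}{532938868} \approx 0.33836$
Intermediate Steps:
$b = \frac{18967}{13811}$ ($b = 18967 \cdot \frac{1}{13811} = \frac{18967}{13811} \approx 1.3733$)
$H = 314$ ($H = 9 + 5 \cdot 61 = 9 + 305 = 314$)
$h = -10843$ ($h = -3 + \left(-11154 + 314\right) = -3 - 10840 = -10843$)
$\frac{b - 13058}{-27745 + h} = \frac{\frac{18967}{13811} - 13058}{-27745 - 10843} = - \frac{180325071}{13811 \left(-38588\right)} = \left(- \frac{180325071}{13811}\right) \left(- \frac{1}{38588}\right) = \frac{180325071}{532938868}$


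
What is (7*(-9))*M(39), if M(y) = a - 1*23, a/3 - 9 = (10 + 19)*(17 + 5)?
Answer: -120834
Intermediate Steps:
a = 1941 (a = 27 + 3*((10 + 19)*(17 + 5)) = 27 + 3*(29*22) = 27 + 3*638 = 27 + 1914 = 1941)
M(y) = 1918 (M(y) = 1941 - 1*23 = 1941 - 23 = 1918)
(7*(-9))*M(39) = (7*(-9))*1918 = -63*1918 = -120834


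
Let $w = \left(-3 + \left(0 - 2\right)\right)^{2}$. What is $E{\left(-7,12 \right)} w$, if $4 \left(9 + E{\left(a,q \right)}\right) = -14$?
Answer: $- \frac{625}{2} \approx -312.5$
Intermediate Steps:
$E{\left(a,q \right)} = - \frac{25}{2}$ ($E{\left(a,q \right)} = -9 + \frac{1}{4} \left(-14\right) = -9 - \frac{7}{2} = - \frac{25}{2}$)
$w = 25$ ($w = \left(-3 + \left(0 - 2\right)\right)^{2} = \left(-3 - 2\right)^{2} = \left(-5\right)^{2} = 25$)
$E{\left(-7,12 \right)} w = \left(- \frac{25}{2}\right) 25 = - \frac{625}{2}$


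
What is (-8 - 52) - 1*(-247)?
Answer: 187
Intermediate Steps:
(-8 - 52) - 1*(-247) = -60 + 247 = 187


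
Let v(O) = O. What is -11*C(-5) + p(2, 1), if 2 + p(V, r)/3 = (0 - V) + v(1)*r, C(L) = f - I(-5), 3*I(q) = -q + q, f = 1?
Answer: -20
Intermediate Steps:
I(q) = 0 (I(q) = (-q + q)/3 = (1/3)*0 = 0)
C(L) = 1 (C(L) = 1 - 1*0 = 1 + 0 = 1)
p(V, r) = -6 - 3*V + 3*r (p(V, r) = -6 + 3*((0 - V) + 1*r) = -6 + 3*(-V + r) = -6 + 3*(r - V) = -6 + (-3*V + 3*r) = -6 - 3*V + 3*r)
-11*C(-5) + p(2, 1) = -11*1 + (-6 - 3*2 + 3*1) = -11 + (-6 - 6 + 3) = -11 - 9 = -20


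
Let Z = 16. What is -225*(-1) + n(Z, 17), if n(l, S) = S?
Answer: 242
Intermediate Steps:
-225*(-1) + n(Z, 17) = -225*(-1) + 17 = 225 + 17 = 242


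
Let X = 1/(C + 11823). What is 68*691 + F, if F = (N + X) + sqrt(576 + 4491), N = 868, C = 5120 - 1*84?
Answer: 806804305/16859 + 3*sqrt(563) ≈ 47927.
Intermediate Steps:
C = 5036 (C = 5120 - 84 = 5036)
X = 1/16859 (X = 1/(5036 + 11823) = 1/16859 ≈ 5.9315e-5)
F = 14633613/16859 + 3*sqrt(563) (F = (868 + 1/16859) + sqrt(576 + 4491) = 14633613/16859 + sqrt(5067) = 14633613/16859 + 3*sqrt(563) ≈ 939.18)
68*691 + F = 68*691 + (14633613/16859 + 3*sqrt(563)) = 46988 + (14633613/16859 + 3*sqrt(563)) = 806804305/16859 + 3*sqrt(563)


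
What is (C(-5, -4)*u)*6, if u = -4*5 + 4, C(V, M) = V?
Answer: 480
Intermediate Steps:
u = -16 (u = -20 + 4 = -16)
(C(-5, -4)*u)*6 = -5*(-16)*6 = 80*6 = 480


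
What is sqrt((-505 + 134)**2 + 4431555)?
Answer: 2*sqrt(1142299) ≈ 2137.6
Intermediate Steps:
sqrt((-505 + 134)**2 + 4431555) = sqrt((-371)**2 + 4431555) = sqrt(137641 + 4431555) = sqrt(4569196) = 2*sqrt(1142299)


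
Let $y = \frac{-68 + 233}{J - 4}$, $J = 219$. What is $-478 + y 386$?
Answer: $- \frac{7816}{43} \approx -181.77$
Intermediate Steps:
$y = \frac{33}{43}$ ($y = \frac{-68 + 233}{219 - 4} = \frac{165}{215} = 165 \cdot \frac{1}{215} = \frac{33}{43} \approx 0.76744$)
$-478 + y 386 = -478 + \frac{33}{43} \cdot 386 = -478 + \frac{12738}{43} = - \frac{7816}{43}$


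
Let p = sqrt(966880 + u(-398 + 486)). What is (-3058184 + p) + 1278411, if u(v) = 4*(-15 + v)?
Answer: -1779773 + 2*sqrt(241793) ≈ -1.7788e+6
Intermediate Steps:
u(v) = -60 + 4*v
p = 2*sqrt(241793) (p = sqrt(966880 + (-60 + 4*(-398 + 486))) = sqrt(966880 + (-60 + 4*88)) = sqrt(966880 + (-60 + 352)) = sqrt(966880 + 292) = sqrt(967172) = 2*sqrt(241793) ≈ 983.45)
(-3058184 + p) + 1278411 = (-3058184 + 2*sqrt(241793)) + 1278411 = -1779773 + 2*sqrt(241793)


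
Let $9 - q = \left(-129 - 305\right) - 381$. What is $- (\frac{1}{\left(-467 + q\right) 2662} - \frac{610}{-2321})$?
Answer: $- \frac{52700551}{200520474} \approx -0.26282$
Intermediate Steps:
$q = 824$ ($q = 9 - \left(\left(-129 - 305\right) - 381\right) = 9 - \left(-434 - 381\right) = 9 - -815 = 9 + 815 = 824$)
$- (\frac{1}{\left(-467 + q\right) 2662} - \frac{610}{-2321}) = - (\frac{1}{\left(-467 + 824\right) 2662} - \frac{610}{-2321}) = - (\frac{1}{357} \cdot \frac{1}{2662} - - \frac{610}{2321}) = - (\frac{1}{357} \cdot \frac{1}{2662} + \frac{610}{2321}) = - (\frac{1}{950334} + \frac{610}{2321}) = \left(-1\right) \frac{52700551}{200520474} = - \frac{52700551}{200520474}$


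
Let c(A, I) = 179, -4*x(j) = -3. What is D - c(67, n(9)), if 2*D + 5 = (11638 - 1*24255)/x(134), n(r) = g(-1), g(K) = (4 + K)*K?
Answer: -51557/6 ≈ -8592.8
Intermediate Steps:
g(K) = K*(4 + K)
n(r) = -3 (n(r) = -(4 - 1) = -1*3 = -3)
x(j) = ¾ (x(j) = -¼*(-3) = ¾)
D = -50483/6 (D = -5/2 + ((11638 - 1*24255)/(¾))/2 = -5/2 + ((11638 - 24255)*(4/3))/2 = -5/2 + (-12617*4/3)/2 = -5/2 + (½)*(-50468/3) = -5/2 - 25234/3 = -50483/6 ≈ -8413.8)
D - c(67, n(9)) = -50483/6 - 1*179 = -50483/6 - 179 = -51557/6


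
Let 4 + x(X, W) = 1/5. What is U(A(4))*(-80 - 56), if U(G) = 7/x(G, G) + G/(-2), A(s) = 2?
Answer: 7344/19 ≈ 386.53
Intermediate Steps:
x(X, W) = -19/5 (x(X, W) = -4 + 1/5 = -4 + ⅕ = -19/5)
U(G) = -35/19 - G/2 (U(G) = 7/(-19/5) + G/(-2) = 7*(-5/19) + G*(-½) = -35/19 - G/2)
U(A(4))*(-80 - 56) = (-35/19 - ½*2)*(-80 - 56) = (-35/19 - 1)*(-136) = -54/19*(-136) = 7344/19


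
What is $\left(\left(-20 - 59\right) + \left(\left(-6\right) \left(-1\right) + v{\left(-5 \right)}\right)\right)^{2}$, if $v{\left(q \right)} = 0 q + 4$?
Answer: $4761$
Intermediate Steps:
$v{\left(q \right)} = 4$ ($v{\left(q \right)} = 0 + 4 = 4$)
$\left(\left(-20 - 59\right) + \left(\left(-6\right) \left(-1\right) + v{\left(-5 \right)}\right)\right)^{2} = \left(\left(-20 - 59\right) + \left(\left(-6\right) \left(-1\right) + 4\right)\right)^{2} = \left(-79 + \left(6 + 4\right)\right)^{2} = \left(-79 + 10\right)^{2} = \left(-69\right)^{2} = 4761$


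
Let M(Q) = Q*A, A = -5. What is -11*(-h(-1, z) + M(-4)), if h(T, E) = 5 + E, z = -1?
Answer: -176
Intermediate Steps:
M(Q) = -5*Q (M(Q) = Q*(-5) = -5*Q)
-11*(-h(-1, z) + M(-4)) = -11*(-(5 - 1) - 5*(-4)) = -11*(-1*4 + 20) = -11*(-4 + 20) = -11*16 = -176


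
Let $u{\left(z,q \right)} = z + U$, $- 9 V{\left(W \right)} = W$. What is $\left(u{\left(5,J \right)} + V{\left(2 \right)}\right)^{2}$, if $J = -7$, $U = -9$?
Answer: $\frac{1444}{81} \approx 17.827$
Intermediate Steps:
$V{\left(W \right)} = - \frac{W}{9}$
$u{\left(z,q \right)} = -9 + z$ ($u{\left(z,q \right)} = z - 9 = -9 + z$)
$\left(u{\left(5,J \right)} + V{\left(2 \right)}\right)^{2} = \left(\left(-9 + 5\right) - \frac{2}{9}\right)^{2} = \left(-4 - \frac{2}{9}\right)^{2} = \left(- \frac{38}{9}\right)^{2} = \frac{1444}{81}$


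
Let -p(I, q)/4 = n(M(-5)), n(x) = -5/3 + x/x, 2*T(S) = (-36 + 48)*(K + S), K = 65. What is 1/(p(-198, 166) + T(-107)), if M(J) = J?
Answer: -3/748 ≈ -0.0040107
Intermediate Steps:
T(S) = 390 + 6*S (T(S) = ((-36 + 48)*(65 + S))/2 = (12*(65 + S))/2 = (780 + 12*S)/2 = 390 + 6*S)
n(x) = -⅔ (n(x) = -5*⅓ + 1 = -5/3 + 1 = -⅔)
p(I, q) = 8/3 (p(I, q) = -4*(-⅔) = 8/3)
1/(p(-198, 166) + T(-107)) = 1/(8/3 + (390 + 6*(-107))) = 1/(8/3 + (390 - 642)) = 1/(8/3 - 252) = 1/(-748/3) = -3/748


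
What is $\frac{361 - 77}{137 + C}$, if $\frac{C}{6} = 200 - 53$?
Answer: $\frac{284}{1019} \approx 0.2787$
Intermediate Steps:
$C = 882$ ($C = 6 \left(200 - 53\right) = 6 \cdot 147 = 882$)
$\frac{361 - 77}{137 + C} = \frac{361 - 77}{137 + 882} = \frac{284}{1019}$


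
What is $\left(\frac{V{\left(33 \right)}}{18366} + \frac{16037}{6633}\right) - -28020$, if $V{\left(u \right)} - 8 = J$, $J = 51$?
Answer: $\frac{1137912781483}{40607226} \approx 28022.0$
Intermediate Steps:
$V{\left(u \right)} = 59$ ($V{\left(u \right)} = 8 + 51 = 59$)
$\left(\frac{V{\left(33 \right)}}{18366} + \frac{16037}{6633}\right) - -28020 = \left(\frac{59}{18366} + \frac{16037}{6633}\right) - -28020 = \left(59 \cdot \frac{1}{18366} + 16037 \cdot \frac{1}{6633}\right) + 28020 = \left(\frac{59}{18366} + \frac{16037}{6633}\right) + 28020 = \frac{98308963}{40607226} + 28020 = \frac{1137912781483}{40607226}$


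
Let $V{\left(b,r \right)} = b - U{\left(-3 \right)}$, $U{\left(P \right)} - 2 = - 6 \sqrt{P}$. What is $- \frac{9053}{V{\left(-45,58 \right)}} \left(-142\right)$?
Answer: $- \frac{60419722}{2317} - \frac{7713156 i \sqrt{3}}{2317} \approx -26077.0 - 5765.9 i$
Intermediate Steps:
$U{\left(P \right)} = 2 - 6 \sqrt{P}$
$V{\left(b,r \right)} = -2 + b + 6 i \sqrt{3}$ ($V{\left(b,r \right)} = b - \left(2 - 6 \sqrt{-3}\right) = b - \left(2 - 6 i \sqrt{3}\right) = -2 + b + 6 i \sqrt{3}$)
$- \frac{9053}{V{\left(-45,58 \right)}} \left(-142\right) = - \frac{9053}{-2 - 45 + 6 i \sqrt{3}} \left(-142\right) = - \frac{9053}{-47 + 6 i \sqrt{3}} \left(-142\right) = \frac{1285526}{-47 + 6 i \sqrt{3}}$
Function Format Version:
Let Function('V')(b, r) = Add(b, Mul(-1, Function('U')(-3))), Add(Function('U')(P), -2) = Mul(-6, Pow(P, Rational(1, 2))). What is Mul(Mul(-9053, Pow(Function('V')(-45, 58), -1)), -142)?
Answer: Add(Rational(-60419722, 2317), Mul(Rational(-7713156, 2317), I, Pow(3, Rational(1, 2)))) ≈ Add(-26077., Mul(-5765.9, I))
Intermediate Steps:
Function('U')(P) = Add(2, Mul(-6, Pow(P, Rational(1, 2))))
Function('V')(b, r) = Add(-2, b, Mul(6, I, Pow(3, Rational(1, 2)))) (Function('V')(b, r) = Add(b, Mul(-1, Add(2, Mul(-6, Pow(-3, Rational(1, 2)))))) = Add(b, Mul(-1, Add(2, Mul(-6, Mul(I, Pow(3, Rational(1, 2))))))) = Add(b, Mul(-1, Add(2, Mul(-6, I, Pow(3, Rational(1, 2)))))) = Add(b, Add(-2, Mul(6, I, Pow(3, Rational(1, 2))))) = Add(-2, b, Mul(6, I, Pow(3, Rational(1, 2)))))
Mul(Mul(-9053, Pow(Function('V')(-45, 58), -1)), -142) = Mul(Mul(-9053, Pow(Add(-2, -45, Mul(6, I, Pow(3, Rational(1, 2)))), -1)), -142) = Mul(Mul(-9053, Pow(Add(-47, Mul(6, I, Pow(3, Rational(1, 2)))), -1)), -142) = Mul(1285526, Pow(Add(-47, Mul(6, I, Pow(3, Rational(1, 2)))), -1))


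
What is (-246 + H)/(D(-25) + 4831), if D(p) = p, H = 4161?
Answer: 145/178 ≈ 0.81461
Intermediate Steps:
(-246 + H)/(D(-25) + 4831) = (-246 + 4161)/(-25 + 4831) = 3915/4806 = 3915*(1/4806) = 145/178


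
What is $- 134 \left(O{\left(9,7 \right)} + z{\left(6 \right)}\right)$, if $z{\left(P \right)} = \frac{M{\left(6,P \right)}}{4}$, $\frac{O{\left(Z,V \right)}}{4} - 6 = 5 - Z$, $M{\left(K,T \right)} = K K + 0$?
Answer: $-2278$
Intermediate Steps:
$M{\left(K,T \right)} = K^{2}$ ($M{\left(K,T \right)} = K^{2} + 0 = K^{2}$)
$O{\left(Z,V \right)} = 44 - 4 Z$ ($O{\left(Z,V \right)} = 24 + 4 \left(5 - Z\right) = 24 - \left(-20 + 4 Z\right) = 44 - 4 Z$)
$z{\left(P \right)} = 9$ ($z{\left(P \right)} = \frac{6^{2}}{4} = 36 \cdot \frac{1}{4} = 9$)
$- 134 \left(O{\left(9,7 \right)} + z{\left(6 \right)}\right) = - 134 \left(\left(44 - 36\right) + 9\right) = - 134 \left(8 + 9\right) = \left(-134\right) 17 = -2278$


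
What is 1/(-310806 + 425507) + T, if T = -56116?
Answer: -6436561315/114701 ≈ -56116.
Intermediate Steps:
1/(-310806 + 425507) + T = 1/(-310806 + 425507) - 56116 = 1/114701 - 56116 = -6436561315/114701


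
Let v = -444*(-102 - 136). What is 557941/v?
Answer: 557941/105672 ≈ 5.2799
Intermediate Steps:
v = 105672 (v = -444*(-238) = 105672)
557941/v = 557941/105672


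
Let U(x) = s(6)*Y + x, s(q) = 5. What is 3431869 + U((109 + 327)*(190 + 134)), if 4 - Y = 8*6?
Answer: 3572913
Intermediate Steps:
Y = -44 (Y = 4 - 8*6 = 4 - 1*48 = 4 - 48 = -44)
U(x) = -220 + x (U(x) = 5*(-44) + x = -220 + x)
3431869 + U((109 + 327)*(190 + 134)) = 3431869 + (-220 + (109 + 327)*(190 + 134)) = 3431869 + (-220 + 436*324) = 3431869 + (-220 + 141264) = 3431869 + 141044 = 3572913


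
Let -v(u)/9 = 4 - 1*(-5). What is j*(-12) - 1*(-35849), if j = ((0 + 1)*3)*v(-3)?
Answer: 38765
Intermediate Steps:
v(u) = -81 (v(u) = -9*(4 - 1*(-5)) = -9*(4 + 5) = -9*9 = -81)
j = -243 (j = ((0 + 1)*3)*(-81) = (1*3)*(-81) = 3*(-81) = -243)
j*(-12) - 1*(-35849) = -243*(-12) - 1*(-35849) = 2916 + 35849 = 38765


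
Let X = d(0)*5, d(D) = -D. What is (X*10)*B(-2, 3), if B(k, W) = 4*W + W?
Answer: 0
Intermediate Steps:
B(k, W) = 5*W
X = 0 (X = -1*0*5 = 0*5 = 0)
(X*10)*B(-2, 3) = (0*10)*(5*3) = 0*15 = 0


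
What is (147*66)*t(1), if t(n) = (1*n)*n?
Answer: 9702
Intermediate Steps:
t(n) = n² (t(n) = n*n = n²)
(147*66)*t(1) = (147*66)*1² = 9702*1 = 9702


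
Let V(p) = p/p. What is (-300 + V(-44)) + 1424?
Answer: 1125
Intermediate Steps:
V(p) = 1
(-300 + V(-44)) + 1424 = (-300 + 1) + 1424 = -299 + 1424 = 1125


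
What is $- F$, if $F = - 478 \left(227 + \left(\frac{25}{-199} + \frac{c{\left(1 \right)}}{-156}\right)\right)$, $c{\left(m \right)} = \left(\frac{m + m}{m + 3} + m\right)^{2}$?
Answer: $\frac{2244254693}{20696} \approx 1.0844 \cdot 10^{5}$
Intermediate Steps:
$c{\left(m \right)} = \left(m + \frac{2 m}{3 + m}\right)^{2}$ ($c{\left(m \right)} = \left(\frac{2 m}{3 + m} + m\right)^{2} = \left(m + \frac{2 m}{3 + m}\right)^{2}$)
$F = - \frac{2244254693}{20696}$ ($F = - 478 \left(227 + \left(\frac{25}{-199} + \frac{1^{2} \frac{1}{\left(3 + 1\right)^{2}} \left(5 + 1\right)^{2}}{-156}\right)\right) = - 478 \left(227 + \left(25 \left(- \frac{1}{199}\right) + 1 \cdot \frac{1}{16} \cdot 6^{2} \left(- \frac{1}{156}\right)\right)\right) = - 478 \left(227 - \left(\frac{25}{199} - 1 \cdot \frac{1}{16} \cdot 36 \left(- \frac{1}{156}\right)\right)\right) = - 478 \left(227 + \left(- \frac{25}{199} + \frac{9}{4} \left(- \frac{1}{156}\right)\right)\right) = - 478 \left(227 - \frac{5797}{41392}\right) = \left(-478\right) \frac{9390187}{41392} = - \frac{2244254693}{20696} \approx -1.0844 \cdot 10^{5}$)
$- F = \left(-1\right) \left(- \frac{2244254693}{20696}\right) = \frac{2244254693}{20696}$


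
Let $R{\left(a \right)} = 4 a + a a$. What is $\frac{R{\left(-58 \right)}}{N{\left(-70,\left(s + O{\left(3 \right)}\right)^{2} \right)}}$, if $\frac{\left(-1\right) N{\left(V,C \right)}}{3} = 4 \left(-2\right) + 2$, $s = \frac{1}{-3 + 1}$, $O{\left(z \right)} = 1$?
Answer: $174$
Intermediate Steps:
$s = - \frac{1}{2}$ ($s = \frac{1}{-2} = - \frac{1}{2} \approx -0.5$)
$N{\left(V,C \right)} = 18$ ($N{\left(V,C \right)} = - 3 \left(4 \left(-2\right) + 2\right) = - 3 \left(-8 + 2\right) = \left(-3\right) \left(-6\right) = 18$)
$R{\left(a \right)} = a^{2} + 4 a$ ($R{\left(a \right)} = 4 a + a^{2} = a^{2} + 4 a$)
$\frac{R{\left(-58 \right)}}{N{\left(-70,\left(s + O{\left(3 \right)}\right)^{2} \right)}} = \frac{\left(-58\right) \left(4 - 58\right)}{18} = \left(-58\right) \left(-54\right) \frac{1}{18} = 3132 \cdot \frac{1}{18} = 174$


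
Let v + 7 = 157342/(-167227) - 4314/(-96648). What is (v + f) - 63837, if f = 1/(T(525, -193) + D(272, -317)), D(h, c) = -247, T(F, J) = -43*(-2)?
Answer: -27688544288149063/433684495076 ≈ -63845.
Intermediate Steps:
T(F, J) = 86
v = -21270076335/2693692516 (v = -7 + (157342/(-167227) - 4314/(-96648)) = -7 + (157342*(-1/167227) - 4314*(-1/96648)) = -7 + (-157342/167227 + 719/16108) = -7 - 2414228723/2693692516 = -21270076335/2693692516 ≈ -7.8963)
f = -1/161 (f = 1/(86 - 247) = 1/(-161) = -1/161 ≈ -0.0062112)
(v + f) - 63837 = (-21270076335/2693692516 - 1/161) - 63837 = -3427175982451/433684495076 - 63837 = -27688544288149063/433684495076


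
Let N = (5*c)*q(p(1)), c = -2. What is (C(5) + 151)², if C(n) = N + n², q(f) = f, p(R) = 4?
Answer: 18496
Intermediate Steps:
N = -40 (N = (5*(-2))*4 = -10*4 = -40)
C(n) = -40 + n²
(C(5) + 151)² = ((-40 + 5²) + 151)² = ((-40 + 25) + 151)² = (-15 + 151)² = 136² = 18496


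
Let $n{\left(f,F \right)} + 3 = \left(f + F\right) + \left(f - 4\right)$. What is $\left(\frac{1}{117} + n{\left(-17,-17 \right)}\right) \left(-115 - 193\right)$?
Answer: $\frac{2089780}{117} \approx 17861.0$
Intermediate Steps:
$n{\left(f,F \right)} = -7 + F + 2 f$ ($n{\left(f,F \right)} = -3 + \left(\left(f + F\right) + \left(f - 4\right)\right) = -3 + \left(\left(F + f\right) + \left(-4 + f\right)\right) = -3 + \left(-4 + F + 2 f\right) = -7 + F + 2 f$)
$\left(\frac{1}{117} + n{\left(-17,-17 \right)}\right) \left(-115 - 193\right) = \left(\frac{1}{117} - 58\right) \left(-115 - 193\right) = \left(\frac{1}{117} - 58\right) \left(-308\right) = \left(- \frac{6785}{117}\right) \left(-308\right) = \frac{2089780}{117}$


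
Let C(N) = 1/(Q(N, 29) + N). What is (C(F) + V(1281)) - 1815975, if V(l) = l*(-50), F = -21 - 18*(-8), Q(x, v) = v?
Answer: -285763799/152 ≈ -1.8800e+6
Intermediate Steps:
F = 123 (F = -21 + 144 = 123)
V(l) = -50*l
C(N) = 1/(29 + N)
(C(F) + V(1281)) - 1815975 = (1/(29 + 123) - 50*1281) - 1815975 = (1/152 - 64050) - 1815975 = -9735599/152 - 1815975 = -285763799/152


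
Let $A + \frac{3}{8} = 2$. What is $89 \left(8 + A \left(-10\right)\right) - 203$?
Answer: $- \frac{3749}{4} \approx -937.25$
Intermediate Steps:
$A = \frac{13}{8}$ ($A = - \frac{3}{8} + 2 = \frac{13}{8} \approx 1.625$)
$89 \left(8 + A \left(-10\right)\right) - 203 = 89 \left(8 + \frac{13}{8} \left(-10\right)\right) - 203 = 89 \left(8 - \frac{65}{4}\right) - 203 = 89 \left(- \frac{33}{4}\right) - 203 = - \frac{2937}{4} - 203 = - \frac{3749}{4}$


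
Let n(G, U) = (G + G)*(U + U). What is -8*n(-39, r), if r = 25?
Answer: 31200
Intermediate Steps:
n(G, U) = 4*G*U (n(G, U) = (2*G)*(2*U) = 4*G*U)
-8*n(-39, r) = -32*(-39)*25 = -8*(-3900) = 31200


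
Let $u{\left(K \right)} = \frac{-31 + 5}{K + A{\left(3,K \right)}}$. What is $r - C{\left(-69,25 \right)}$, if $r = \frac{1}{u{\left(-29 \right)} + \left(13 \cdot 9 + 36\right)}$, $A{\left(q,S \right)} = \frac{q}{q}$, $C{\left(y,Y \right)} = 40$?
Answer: $- \frac{86186}{2155} \approx -39.994$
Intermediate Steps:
$A{\left(q,S \right)} = 1$
$u{\left(K \right)} = - \frac{26}{1 + K}$ ($u{\left(K \right)} = \frac{-31 + 5}{K + 1} = - \frac{26}{1 + K}$)
$r = \frac{14}{2155}$ ($r = \frac{1}{- \frac{26}{1 - 29} + \left(13 \cdot 9 + 36\right)} = \frac{1}{- \frac{26}{-28} + \left(117 + 36\right)} = \frac{1}{\left(-26\right) \left(- \frac{1}{28}\right) + 153} = \frac{1}{\frac{13}{14} + 153} = \frac{1}{\frac{2155}{14}} = \frac{14}{2155} \approx 0.0064965$)
$r - C{\left(-69,25 \right)} = \frac{14}{2155} - 40 = - \frac{86186}{2155}$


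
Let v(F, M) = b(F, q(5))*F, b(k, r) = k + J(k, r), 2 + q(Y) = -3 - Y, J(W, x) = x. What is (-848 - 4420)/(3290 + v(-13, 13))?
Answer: -5268/3589 ≈ -1.4678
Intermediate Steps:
q(Y) = -5 - Y (q(Y) = -2 + (-3 - Y) = -5 - Y)
b(k, r) = k + r
v(F, M) = F*(-10 + F) (v(F, M) = (F + (-5 - 1*5))*F = (F + (-5 - 5))*F = (F - 10)*F = (-10 + F)*F = F*(-10 + F))
(-848 - 4420)/(3290 + v(-13, 13)) = (-848 - 4420)/(3290 - 13*(-10 - 13)) = -5268/(3290 - 13*(-23)) = -5268/(3290 + 299) = -5268/3589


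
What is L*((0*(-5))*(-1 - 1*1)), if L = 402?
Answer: 0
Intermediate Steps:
L*((0*(-5))*(-1 - 1*1)) = 402*((0*(-5))*(-1 - 1*1)) = 402*(0*(-1 - 1)) = 402*(0*(-2)) = 402*0 = 0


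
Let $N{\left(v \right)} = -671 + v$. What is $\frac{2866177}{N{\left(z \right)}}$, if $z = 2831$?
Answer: $\frac{2866177}{2160} \approx 1326.9$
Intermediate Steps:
$\frac{2866177}{N{\left(z \right)}} = \frac{2866177}{-671 + 2831} = \frac{2866177}{2160}$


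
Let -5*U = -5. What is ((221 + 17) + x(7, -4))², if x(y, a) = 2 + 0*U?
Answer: 57600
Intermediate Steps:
U = 1 (U = -⅕*(-5) = 1)
x(y, a) = 2 (x(y, a) = 2 + 0*1 = 2 + 0 = 2)
((221 + 17) + x(7, -4))² = ((221 + 17) + 2)² = (238 + 2)² = 240² = 57600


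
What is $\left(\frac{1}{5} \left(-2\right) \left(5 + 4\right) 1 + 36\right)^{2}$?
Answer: $\frac{26244}{25} \approx 1049.8$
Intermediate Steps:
$\left(\frac{1}{5} \left(-2\right) \left(5 + 4\right) 1 + 36\right)^{2} = \left(\frac{1}{5} \left(-2\right) 9 \cdot 1 + 36\right)^{2} = \left(\left(- \frac{2}{5}\right) 9 + 36\right)^{2} = \left(- \frac{18}{5} + 36\right)^{2} = \left(\frac{162}{5}\right)^{2} = \frac{26244}{25}$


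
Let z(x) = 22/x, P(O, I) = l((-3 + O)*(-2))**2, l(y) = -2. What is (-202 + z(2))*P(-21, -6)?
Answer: -764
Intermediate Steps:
P(O, I) = 4 (P(O, I) = (-2)**2 = 4)
(-202 + z(2))*P(-21, -6) = (-202 + 22/2)*4 = (-202 + 22*(1/2))*4 = (-202 + 11)*4 = -191*4 = -764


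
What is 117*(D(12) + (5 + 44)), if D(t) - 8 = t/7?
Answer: 48087/7 ≈ 6869.6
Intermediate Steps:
D(t) = 8 + t/7
117*(D(12) + (5 + 44)) = 117*((8 + (1/7)*12) + (5 + 44)) = 117*((8 + 12/7) + 49) = 117*(68/7 + 49) = 117*(411/7) = 48087/7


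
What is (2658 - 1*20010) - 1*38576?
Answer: -55928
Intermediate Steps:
(2658 - 1*20010) - 1*38576 = (2658 - 20010) - 38576 = -17352 - 38576 = -55928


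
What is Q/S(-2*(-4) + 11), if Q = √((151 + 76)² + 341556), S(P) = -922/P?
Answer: -19*√393085/922 ≈ -12.920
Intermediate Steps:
Q = √393085 (Q = √(227² + 341556) = √(51529 + 341556) = √393085 ≈ 626.96)
Q/S(-2*(-4) + 11) = √393085/((-922/(-2*(-4) + 11))) = √393085/((-922/(8 + 11))) = √393085/((-922/19)) = √393085/((-922*1/19)) = √393085/(-922/19) = √393085*(-19/922) = -19*√393085/922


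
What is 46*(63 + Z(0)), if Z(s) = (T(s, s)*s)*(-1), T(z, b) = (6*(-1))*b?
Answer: 2898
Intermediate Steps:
T(z, b) = -6*b
Z(s) = 6*s² (Z(s) = ((-6*s)*s)*(-1) = -6*s²*(-1) = 6*s²)
46*(63 + Z(0)) = 46*(63 + 6*0²) = 46*(63 + 6*0) = 46*(63 + 0) = 46*63 = 2898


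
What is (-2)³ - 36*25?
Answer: -908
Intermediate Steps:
(-2)³ - 36*25 = -8 - 900 = -908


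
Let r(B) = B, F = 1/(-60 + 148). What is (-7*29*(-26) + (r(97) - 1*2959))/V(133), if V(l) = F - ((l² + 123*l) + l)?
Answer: -212608/3007927 ≈ -0.070683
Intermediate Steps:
F = 1/88 ≈ 0.011364
V(l) = 1/88 - l² - 124*l (V(l) = 1/88 - ((l² + 123*l) + l) = 1/88 - (l² + 124*l) = 1/88 + (-l² - 124*l) = 1/88 - l² - 124*l)
(-7*29*(-26) + (r(97) - 1*2959))/V(133) = (-7*29*(-26) + (97 - 1*2959))/(1/88 - 1*133² - 124*133) = (-203*(-26) + (97 - 2959))/(1/88 - 1*17689 - 16492) = (5278 - 2862)/(1/88 - 17689 - 16492) = 2416/(-3007927/88) = 2416*(-88/3007927) = -212608/3007927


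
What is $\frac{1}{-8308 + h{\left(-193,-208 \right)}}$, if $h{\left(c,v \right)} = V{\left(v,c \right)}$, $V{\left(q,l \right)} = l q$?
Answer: $\frac{1}{31836} \approx 3.1411 \cdot 10^{-5}$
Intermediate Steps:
$h{\left(c,v \right)} = c v$
$\frac{1}{-8308 + h{\left(-193,-208 \right)}} = \frac{1}{-8308 - -40144} = \frac{1}{-8308 + 40144} = \frac{1}{31836}$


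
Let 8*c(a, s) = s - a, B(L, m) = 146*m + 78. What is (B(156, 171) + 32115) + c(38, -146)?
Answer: 57136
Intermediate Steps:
B(L, m) = 78 + 146*m
c(a, s) = -a/8 + s/8 (c(a, s) = (s - a)/8 = -a/8 + s/8)
(B(156, 171) + 32115) + c(38, -146) = ((78 + 146*171) + 32115) + (-⅛*38 + (⅛)*(-146)) = ((78 + 24966) + 32115) + (-19/4 - 73/4) = (25044 + 32115) - 23 = 57159 - 23 = 57136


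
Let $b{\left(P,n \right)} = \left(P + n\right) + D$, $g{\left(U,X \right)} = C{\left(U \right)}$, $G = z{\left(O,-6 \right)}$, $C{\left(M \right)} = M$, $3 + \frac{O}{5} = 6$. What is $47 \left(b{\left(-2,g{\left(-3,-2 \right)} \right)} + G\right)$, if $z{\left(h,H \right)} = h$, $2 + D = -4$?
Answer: $188$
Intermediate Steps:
$O = 15$ ($O = -15 + 5 \cdot 6 = -15 + 30 = 15$)
$D = -6$ ($D = -2 - 4 = -6$)
$G = 15$
$g{\left(U,X \right)} = U$
$b{\left(P,n \right)} = -6 + P + n$ ($b{\left(P,n \right)} = \left(P + n\right) - 6 = -6 + P + n$)
$47 \left(b{\left(-2,g{\left(-3,-2 \right)} \right)} + G\right) = 47 \left(\left(-6 - 2 - 3\right) + 15\right) = 47 \left(-11 + 15\right) = 47 \cdot 4 = 188$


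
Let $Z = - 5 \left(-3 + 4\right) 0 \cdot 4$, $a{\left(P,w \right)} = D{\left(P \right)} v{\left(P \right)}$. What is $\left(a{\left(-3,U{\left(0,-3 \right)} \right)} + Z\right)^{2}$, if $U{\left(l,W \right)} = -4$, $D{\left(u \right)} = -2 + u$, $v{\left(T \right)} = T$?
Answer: $225$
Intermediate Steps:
$a{\left(P,w \right)} = P \left(-2 + P\right)$ ($a{\left(P,w \right)} = \left(-2 + P\right) P = P \left(-2 + P\right)$)
$Z = 0$ ($Z = - 5 \cdot 1 \cdot 0 \cdot 4 = \left(-5\right) 0 \cdot 4 = 0 \cdot 4 = 0$)
$\left(a{\left(-3,U{\left(0,-3 \right)} \right)} + Z\right)^{2} = \left(- 3 \left(-2 - 3\right) + 0\right)^{2} = \left(\left(-3\right) \left(-5\right) + 0\right)^{2} = \left(15 + 0\right)^{2} = 15^{2} = 225$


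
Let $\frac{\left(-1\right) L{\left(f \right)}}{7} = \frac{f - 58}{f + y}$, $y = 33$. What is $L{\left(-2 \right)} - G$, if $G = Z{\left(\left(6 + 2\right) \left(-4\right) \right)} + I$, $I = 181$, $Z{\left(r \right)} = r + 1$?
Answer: $- \frac{4230}{31} \approx -136.45$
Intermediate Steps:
$Z{\left(r \right)} = 1 + r$
$L{\left(f \right)} = - \frac{7 \left(-58 + f\right)}{33 + f}$ ($L{\left(f \right)} = - 7 \frac{f - 58}{f + 33} = - 7 \frac{-58 + f}{33 + f} = - \frac{7 \left(-58 + f\right)}{33 + f}$)
$G = 150$ ($G = \left(1 + \left(6 + 2\right) \left(-4\right)\right) + 181 = \left(1 + 8 \left(-4\right)\right) + 181 = \left(1 - 32\right) + 181 = -31 + 181 = 150$)
$L{\left(-2 \right)} - G = \frac{7 \left(58 - -2\right)}{33 - 2} - 150 = \frac{7 \left(58 + 2\right)}{31} - 150 = 7 \cdot \frac{1}{31} \cdot 60 - 150 = \frac{420}{31} - 150 = - \frac{4230}{31}$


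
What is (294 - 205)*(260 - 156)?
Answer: 9256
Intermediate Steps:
(294 - 205)*(260 - 156) = 89*104 = 9256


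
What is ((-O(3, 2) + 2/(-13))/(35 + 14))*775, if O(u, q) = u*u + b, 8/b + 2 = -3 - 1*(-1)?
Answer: -72075/637 ≈ -113.15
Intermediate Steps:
b = -2 (b = 8/(-2 + (-3 - 1*(-1))) = 8/(-2 + (-3 + 1)) = 8/(-2 - 2) = 8/(-4) = 8*(-¼) = -2)
O(u, q) = -2 + u² (O(u, q) = u*u - 2 = u² - 2 = -2 + u²)
((-O(3, 2) + 2/(-13))/(35 + 14))*775 = ((-(-2 + 3²) + 2/(-13))/(35 + 14))*775 = ((-(-2 + 9) + 2*(-1/13))/49)*775 = ((-1*7 - 2/13)*(1/49))*775 = ((-7 - 2/13)*(1/49))*775 = -93/13*1/49*775 = -93/637*775 = -72075/637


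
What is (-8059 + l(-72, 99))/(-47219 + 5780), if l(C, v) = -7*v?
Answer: 8752/41439 ≈ 0.21120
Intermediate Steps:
(-8059 + l(-72, 99))/(-47219 + 5780) = (-8059 - 7*99)/(-47219 + 5780) = (-8059 - 693)/(-41439) = -8752*(-1/41439) = 8752/41439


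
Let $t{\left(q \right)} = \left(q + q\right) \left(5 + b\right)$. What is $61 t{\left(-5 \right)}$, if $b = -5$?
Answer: $0$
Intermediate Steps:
$t{\left(q \right)} = 0$ ($t{\left(q \right)} = \left(q + q\right) \left(5 - 5\right) = 2 q 0 = 0$)
$61 t{\left(-5 \right)} = 61 \cdot 0 = 0$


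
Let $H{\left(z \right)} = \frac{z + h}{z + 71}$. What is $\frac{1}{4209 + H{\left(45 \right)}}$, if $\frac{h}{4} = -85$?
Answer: $\frac{116}{487949} \approx 0.00023773$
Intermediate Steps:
$h = -340$ ($h = 4 \left(-85\right) = -340$)
$H{\left(z \right)} = \frac{-340 + z}{71 + z}$ ($H{\left(z \right)} = \frac{z - 340}{z + 71} = \frac{-340 + z}{71 + z}$)
$\frac{1}{4209 + H{\left(45 \right)}} = \frac{1}{4209 + \frac{-340 + 45}{71 + 45}} = \frac{1}{4209 + \frac{1}{116} \left(-295\right)} = \frac{1}{4209 - \frac{295}{116}} = \frac{1}{\frac{487949}{116}} = \frac{116}{487949}$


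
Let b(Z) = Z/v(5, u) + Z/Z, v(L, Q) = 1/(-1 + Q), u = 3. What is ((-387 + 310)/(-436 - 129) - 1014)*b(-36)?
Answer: 40671143/565 ≈ 71984.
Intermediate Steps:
b(Z) = 1 + 2*Z (b(Z) = Z/(1/(-1 + 3)) + Z/Z = Z/(1/2) + 1 = Z/(½) + 1 = Z*2 + 1 = 2*Z + 1 = 1 + 2*Z)
((-387 + 310)/(-436 - 129) - 1014)*b(-36) = ((-387 + 310)/(-436 - 129) - 1014)*(1 + 2*(-36)) = (-77/(-565) - 1014)*(1 - 72) = (-77*(-1/565) - 1014)*(-71) = (77/565 - 1014)*(-71) = -572833/565*(-71) = 40671143/565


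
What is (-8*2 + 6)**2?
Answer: 100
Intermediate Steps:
(-8*2 + 6)**2 = (-16 + 6)**2 = (-10)**2 = 100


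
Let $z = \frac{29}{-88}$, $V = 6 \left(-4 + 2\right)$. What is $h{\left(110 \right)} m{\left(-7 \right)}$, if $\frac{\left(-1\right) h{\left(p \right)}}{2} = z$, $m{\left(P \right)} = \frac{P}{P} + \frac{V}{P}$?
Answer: $\frac{551}{308} \approx 1.789$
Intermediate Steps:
$V = -12$ ($V = 6 \left(-2\right) = -12$)
$m{\left(P \right)} = 1 - \frac{12}{P}$ ($m{\left(P \right)} = \frac{P}{P} - \frac{12}{P} = 1 - \frac{12}{P}$)
$z = - \frac{29}{88}$ ($z = 29 \left(- \frac{1}{88}\right) = - \frac{29}{88} \approx -0.32955$)
$h{\left(p \right)} = \frac{29}{44}$ ($h{\left(p \right)} = \left(-2\right) \left(- \frac{29}{88}\right) = \frac{29}{44}$)
$h{\left(110 \right)} m{\left(-7 \right)} = \frac{29 \frac{-12 - 7}{-7}}{44} = \frac{29 \left(\left(- \frac{1}{7}\right) \left(-19\right)\right)}{44} = \frac{29}{44} \cdot \frac{19}{7} = \frac{551}{308}$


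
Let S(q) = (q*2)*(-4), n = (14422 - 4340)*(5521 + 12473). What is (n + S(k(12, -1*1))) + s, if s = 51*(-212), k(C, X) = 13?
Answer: 181404592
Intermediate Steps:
n = 181415508 (n = 10082*17994 = 181415508)
S(q) = -8*q (S(q) = (2*q)*(-4) = -8*q)
s = -10812
(n + S(k(12, -1*1))) + s = (181415508 - 8*13) - 10812 = (181415508 - 104) - 10812 = 181415404 - 10812 = 181404592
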